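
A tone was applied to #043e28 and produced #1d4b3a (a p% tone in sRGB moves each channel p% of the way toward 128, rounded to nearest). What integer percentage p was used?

20%

#043e28 is rgb(4, 62, 40); #1d4b3a is rgb(29, 75, 58).
On the R channel (widest range): 29 ≈ 4 + (p/100)(128 − 4), so p ≈ 100×(29 − 4)/(128 − 4) = 2500/124 = 20.16.
p = 20 reproduces all three channels after rounding.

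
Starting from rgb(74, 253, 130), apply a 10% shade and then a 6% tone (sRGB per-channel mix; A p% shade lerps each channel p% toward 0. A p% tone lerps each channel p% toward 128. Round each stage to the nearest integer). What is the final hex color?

Per channel, c → c + 0.1(0 − c):
  R: 74 − 7.4 = 66.6 → 67
  G: 253 + 0.1×(0−253) = 253 − 25.3 = 227.7 → 228
  B: 130 + 0.1×(0−130) = 130 − 13 = 117 → 117
After the shade: rgb(67, 228, 117) = #43e475.
Lerp each channel 6% toward 128:
  R: 67 + 0.06×(128−67) = 67 + 3.66 = 70.66 → 71
  G: 228 + 0.06×(128−228) = 228 − 6 = 222 → 222
  B: 117 + 0.66 = 117.66 → 118
rgb(71, 222, 118) = #47de76.

#47de76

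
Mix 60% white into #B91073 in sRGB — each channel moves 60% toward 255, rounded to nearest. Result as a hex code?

#E39FC7

#B91073 is rgb(185, 16, 115).
Lerp each channel 60% toward 255:
  R: 185 + 0.6×(255−185) = 185 + 42 = 227 → 227
  G: 16 + 143.4 = 159.4 → 159
  B: 115 + 84 = 199 → 199
rgb(227, 159, 199) = #E39FC7.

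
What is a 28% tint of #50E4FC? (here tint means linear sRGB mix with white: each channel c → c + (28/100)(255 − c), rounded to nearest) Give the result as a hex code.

#81ECFD

#50E4FC is rgb(80, 228, 252).
Lerp each channel 28% toward 255:
  R: 80 + 0.28×(255−80) = 80 + 49 = 129 → 129
  G: 228 + 7.56 = 235.56 → 236
  B: 252 + 0.28×(255−252) = 252 + 0.84 = 252.84 → 253
rgb(129, 236, 253) = #81ECFD.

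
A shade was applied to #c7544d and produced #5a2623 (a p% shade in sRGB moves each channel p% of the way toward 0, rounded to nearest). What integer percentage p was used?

#c7544d is rgb(199, 84, 77); #5a2623 is rgb(90, 38, 35).
On the R channel (widest range): 90 ≈ 199 + (p/100)(0 − 199), so p ≈ 100×(90 − 199)/(0 − 199) = -10900/-199 = 54.77.
p = 55 reproduces all three channels after rounding.

55%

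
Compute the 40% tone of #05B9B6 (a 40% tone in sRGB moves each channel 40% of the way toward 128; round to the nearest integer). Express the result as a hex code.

#36A2A0

#05B9B6 is rgb(5, 185, 182).
Lerp each channel 40% toward 128:
  R: 5 + 0.4×(128−5) = 5 + 49.2 = 54.2 → 54
  G: 185 + 0.4×(128−185) = 185 − 22.8 = 162.2 → 162
  B: 182 + 0.4×(128−182) = 182 − 21.6 = 160.4 → 160
rgb(54, 162, 160) = #36A2A0.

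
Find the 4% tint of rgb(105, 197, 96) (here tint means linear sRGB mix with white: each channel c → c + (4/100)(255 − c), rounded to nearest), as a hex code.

A 4% tint moves each channel 4% toward 255:
  R: 105 + 6 = 111 → 111
  G: 197 + 2.32 = 199.32 → 199
  B: 96 + 0.04×(255−96) = 96 + 6.36 = 102.36 → 102
rgb(111, 199, 102) = #6FC766.

#6FC766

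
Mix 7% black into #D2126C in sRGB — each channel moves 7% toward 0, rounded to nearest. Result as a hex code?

#C31164

#D2126C is rgb(210, 18, 108).
Per channel, c → c + 0.07(0 − c):
  R: 210 − 14.7 = 195.3 → 195
  G: 18 + 0.07×(0−18) = 18 − 1.26 = 16.74 → 17
  B: 108 − 7.56 = 100.44 → 100
rgb(195, 17, 100) = #C31164.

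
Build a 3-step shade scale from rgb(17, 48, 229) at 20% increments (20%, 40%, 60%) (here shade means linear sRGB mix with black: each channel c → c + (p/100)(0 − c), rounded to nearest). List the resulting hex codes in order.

#0e26b7, #0a1d89, #07135c

20%: (17 − 3.4 = 13.6→14, 48 − 9.6 = 38.4→38, 229 − 45.8 = 183.2→183) → #0e26b7
40%: (17 − 6.8 = 10.2→10, 48 − 19.2 = 28.8→29, 229 − 91.6 = 137.4→137) → #0a1d89
60%: (17 − 10.2 = 6.8→7, 48 − 28.8 = 19.2→19, 229 − 137.4 = 91.6→92) → #07135c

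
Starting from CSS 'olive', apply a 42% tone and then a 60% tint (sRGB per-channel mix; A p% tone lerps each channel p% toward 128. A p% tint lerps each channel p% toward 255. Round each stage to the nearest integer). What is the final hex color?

#CCCCAF

CSS olive is rgb(128, 128, 0).
Per channel, c → c + 0.42(128 − c):
  R: 128 + 0.42×(128−128) = 128 + 0 = 128 → 128
  G: 128 + 0.42×(128−128) = 128 + 0 = 128 → 128
  B: 0 + 53.76 = 53.76 → 54
After the tone: rgb(128, 128, 54) = #808036.
Per channel, c → c + 0.6(255 − c):
  R: 128 + 76.2 = 204.2 → 204
  G: 128 + 0.6×(255−128) = 128 + 76.2 = 204.2 → 204
  B: 54 + 0.6×(255−54) = 54 + 120.6 = 174.6 → 175
rgb(204, 204, 175) = #CCCCAF.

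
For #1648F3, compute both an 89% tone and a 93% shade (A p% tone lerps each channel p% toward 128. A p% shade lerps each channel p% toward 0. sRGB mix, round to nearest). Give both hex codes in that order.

#747A8D, #020511

#1648F3 is rgb(22, 72, 243).
89% tone:
  R: 22 + 94.34 = 116.34 → 116
  G: 72 + 0.89×(128−72) = 72 + 49.84 = 121.84 → 122
  B: 243 − 102.35 = 140.65 → 141
  → #747A8D
93% shade:
  R: 22 + 0.93×(0−22) = 22 − 20.46 = 1.54 → 2
  G: 72 − 66.96 = 5.04 → 5
  B: 243 + 0.93×(0−243) = 243 − 225.99 = 17.01 → 17
  → #020511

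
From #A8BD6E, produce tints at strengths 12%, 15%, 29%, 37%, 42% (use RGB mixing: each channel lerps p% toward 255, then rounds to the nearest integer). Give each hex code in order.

#B2C57F, #B5C784, #C1D098, #C8D5A4, #CDD9AB

#A8BD6E is rgb(168, 189, 110).
12%: (168 + 10.44 = 178.44→178, 189 + 7.92 = 196.92→197, 110 + 17.4 = 127.4→127) → #B2C57F
15%: (168 + 13.05 = 181.05→181, 189 + 9.9 = 198.9→199, 110 + 21.75 = 131.75→132) → #B5C784
29%: (168 + 25.23 = 193.23→193, 189 + 19.14 = 208.14→208, 110 + 42.05 = 152.05→152) → #C1D098
37%: (168 + 32.19 = 200.19→200, 189 + 24.42 = 213.42→213, 110 + 53.65 = 163.65→164) → #C8D5A4
42%: (168 + 36.54 = 204.54→205, 189 + 27.72 = 216.72→217, 110 + 60.9 = 170.9→171) → #CDD9AB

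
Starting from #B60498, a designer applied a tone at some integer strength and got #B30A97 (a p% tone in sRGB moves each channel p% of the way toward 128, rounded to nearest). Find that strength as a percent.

#B60498 is rgb(182, 4, 152); #B30A97 is rgb(179, 10, 151).
On the G channel (widest range): 10 ≈ 4 + (p/100)(128 − 4), so p ≈ 100×(10 − 4)/(128 − 4) = 600/124 = 4.84.
p = 5 reproduces all three channels after rounding.

5%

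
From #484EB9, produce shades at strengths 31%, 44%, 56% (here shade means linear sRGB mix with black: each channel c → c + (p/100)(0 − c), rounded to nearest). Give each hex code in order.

#484EB9 is rgb(72, 78, 185).
31%: (72 − 22.32 = 49.68→50, 78 − 24.18 = 53.82→54, 185 − 57.35 = 127.65→128) → #323680
44%: (72 − 31.68 = 40.32→40, 78 − 34.32 = 43.68→44, 185 − 81.4 = 103.6→104) → #282C68
56%: (72 − 40.32 = 31.68→32, 78 − 43.68 = 34.32→34, 185 − 103.6 = 81.4→81) → #202251

#323680, #282C68, #202251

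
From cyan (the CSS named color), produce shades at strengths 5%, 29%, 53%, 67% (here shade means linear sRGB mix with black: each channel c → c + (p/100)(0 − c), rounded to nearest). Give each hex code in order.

CSS cyan is rgb(0, 255, 255).
5%: (0→0, 255 − 12.75 = 242.25→242, 255 − 12.75 = 242.25→242) → #00F2F2
29%: (0→0, 255 − 73.95 = 181.05→181, 255 − 73.95 = 181.05→181) → #00B5B5
53%: (0→0, 255 − 135.15 = 119.85→120, 255 − 135.15 = 119.85→120) → #007878
67%: (0→0, 255 − 170.85 = 84.15→84, 255 − 170.85 = 84.15→84) → #005454

#00F2F2, #00B5B5, #007878, #005454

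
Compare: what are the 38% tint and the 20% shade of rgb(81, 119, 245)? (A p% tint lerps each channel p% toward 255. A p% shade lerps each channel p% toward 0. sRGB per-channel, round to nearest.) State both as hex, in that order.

38% tint:
  R: 81 + 0.38×(255−81) = 81 + 66.12 = 147.12 → 147
  G: 119 + 51.68 = 170.68 → 171
  B: 245 + 0.38×(255−245) = 245 + 3.8 = 248.8 → 249
  → #93ABF9
20% shade:
  R: 81 − 16.2 = 64.8 → 65
  G: 119 + 0.2×(0−119) = 119 − 23.8 = 95.2 → 95
  B: 245 + 0.2×(0−245) = 245 − 49 = 196 → 196
  → #415FC4

#93ABF9, #415FC4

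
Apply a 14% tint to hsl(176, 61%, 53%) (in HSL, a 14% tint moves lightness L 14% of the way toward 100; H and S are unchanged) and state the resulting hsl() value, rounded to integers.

hsl(176, 61%, 60%)

L moves 14% from 53 toward 100: 53 + 6.58 = 59.58 → 60.
H and S are unchanged.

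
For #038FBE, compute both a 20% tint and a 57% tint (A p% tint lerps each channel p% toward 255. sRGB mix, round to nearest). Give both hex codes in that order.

#35A5CB, #93CFE3

#038FBE is rgb(3, 143, 190).
20% tint:
  R: 3 + 0.2×(255−3) = 3 + 50.4 = 53.4 → 53
  G: 143 + 22.4 = 165.4 → 165
  B: 190 + 0.2×(255−190) = 190 + 13 = 203 → 203
  → #35A5CB
57% tint:
  R: 3 + 143.64 = 146.64 → 147
  G: 143 + 0.57×(255−143) = 143 + 63.84 = 206.84 → 207
  B: 190 + 0.57×(255−190) = 190 + 37.05 = 227.05 → 227
  → #93CFE3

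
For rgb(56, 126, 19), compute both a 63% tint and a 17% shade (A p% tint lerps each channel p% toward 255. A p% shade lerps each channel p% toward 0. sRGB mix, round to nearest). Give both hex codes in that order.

63% tint:
  R: 56 + 0.63×(255−56) = 56 + 125.37 = 181.37 → 181
  G: 126 + 0.63×(255−126) = 126 + 81.27 = 207.27 → 207
  B: 19 + 0.63×(255−19) = 19 + 148.68 = 167.68 → 168
  → #b5cfa8
17% shade:
  R: 56 + 0.17×(0−56) = 56 − 9.52 = 46.48 → 46
  G: 126 − 21.42 = 104.58 → 105
  B: 19 − 3.23 = 15.77 → 16
  → #2e6910

#b5cfa8, #2e6910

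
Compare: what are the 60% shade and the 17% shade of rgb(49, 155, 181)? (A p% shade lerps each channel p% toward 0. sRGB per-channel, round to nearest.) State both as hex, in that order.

60% shade:
  R: 49 + 0.6×(0−49) = 49 − 29.4 = 19.6 → 20
  G: 155 + 0.6×(0−155) = 155 − 93 = 62 → 62
  B: 181 + 0.6×(0−181) = 181 − 108.6 = 72.4 → 72
  → #143e48
17% shade:
  R: 49 − 8.33 = 40.67 → 41
  G: 155 − 26.35 = 128.65 → 129
  B: 181 − 30.77 = 150.23 → 150
  → #298196

#143e48, #298196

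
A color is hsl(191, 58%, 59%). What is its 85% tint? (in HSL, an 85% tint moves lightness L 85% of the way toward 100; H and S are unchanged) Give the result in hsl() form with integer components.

hsl(191, 58%, 94%)

L moves 85% from 59 toward 100: 59 + 34.85 = 93.85 → 94.
H and S are unchanged.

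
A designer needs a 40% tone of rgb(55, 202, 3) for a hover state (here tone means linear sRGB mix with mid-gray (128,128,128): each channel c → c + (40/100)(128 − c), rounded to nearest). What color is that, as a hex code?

A 40% tone moves each channel 40% toward 128:
  R: 55 + 29.2 = 84.2 → 84
  G: 202 + 0.4×(128−202) = 202 − 29.6 = 172.4 → 172
  B: 3 + 0.4×(128−3) = 3 + 50 = 53 → 53
rgb(84, 172, 53) = #54AC35.

#54AC35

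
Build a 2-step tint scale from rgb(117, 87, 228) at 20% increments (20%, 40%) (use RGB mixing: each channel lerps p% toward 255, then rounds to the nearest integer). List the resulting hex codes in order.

#9179E9, #AC9AEF

20%: (117 + 27.6 = 144.6→145, 87 + 33.6 = 120.6→121, 228 + 5.4 = 233.4→233) → #9179E9
40%: (117 + 55.2 = 172.2→172, 87 + 67.2 = 154.2→154, 228 + 10.8 = 238.8→239) → #AC9AEF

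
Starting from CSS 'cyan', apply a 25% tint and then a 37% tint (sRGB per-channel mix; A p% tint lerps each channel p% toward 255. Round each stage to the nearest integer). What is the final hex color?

#87FFFF

CSS cyan is rgb(0, 255, 255).
Lerp each channel 25% toward 255:
  R: 0 + 63.75 = 63.75 → 64
  G: 255 + 0 = 255 → 255
  B: 255 + 0.25×(255−255) = 255 + 0 = 255 → 255
After the tint: rgb(64, 255, 255) = #40FFFF.
A 37% tint moves each channel 37% toward 255:
  R: 64 + 0.37×(255−64) = 64 + 70.67 = 134.67 → 135
  G: 255 + 0 = 255 → 255
  B: 255 + 0 = 255 → 255
rgb(135, 255, 255) = #87FFFF.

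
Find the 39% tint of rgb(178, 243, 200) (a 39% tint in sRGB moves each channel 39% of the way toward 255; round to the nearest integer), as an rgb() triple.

rgb(208, 248, 221)

Per channel, c → c + 0.39(255 − c):
  R: 178 + 0.39×(255−178) = 178 + 30.03 = 208.03 → 208
  G: 243 + 4.68 = 247.68 → 248
  B: 200 + 21.45 = 221.45 → 221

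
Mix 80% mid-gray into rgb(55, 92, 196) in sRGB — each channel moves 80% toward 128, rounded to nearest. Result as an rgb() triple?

rgb(113, 121, 142)

Per channel, c → c + 0.8(128 − c):
  R: 55 + 0.8×(128−55) = 55 + 58.4 = 113.4 → 113
  G: 92 + 0.8×(128−92) = 92 + 28.8 = 120.8 → 121
  B: 196 + 0.8×(128−196) = 196 − 54.4 = 141.6 → 142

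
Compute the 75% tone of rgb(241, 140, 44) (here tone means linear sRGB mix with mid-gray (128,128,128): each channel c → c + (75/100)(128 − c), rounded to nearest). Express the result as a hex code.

#9c836b

Lerp each channel 75% toward 128:
  R: 241 + 0.75×(128−241) = 241 − 84.75 = 156.25 → 156
  G: 140 + 0.75×(128−140) = 140 − 9 = 131 → 131
  B: 44 + 63 = 107 → 107
rgb(156, 131, 107) = #9c836b.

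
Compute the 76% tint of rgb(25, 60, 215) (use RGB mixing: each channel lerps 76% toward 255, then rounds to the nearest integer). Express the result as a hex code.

#C8D0F5

A 76% tint moves each channel 76% toward 255:
  R: 25 + 174.8 = 199.8 → 200
  G: 60 + 0.76×(255−60) = 60 + 148.2 = 208.2 → 208
  B: 215 + 30.4 = 245.4 → 245
rgb(200, 208, 245) = #C8D0F5.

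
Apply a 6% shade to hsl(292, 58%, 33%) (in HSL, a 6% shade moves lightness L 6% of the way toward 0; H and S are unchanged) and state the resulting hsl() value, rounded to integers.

hsl(292, 58%, 31%)

L moves 6% from 33 toward 0: 33 − 1.98 = 31.02 → 31.
H and S are unchanged.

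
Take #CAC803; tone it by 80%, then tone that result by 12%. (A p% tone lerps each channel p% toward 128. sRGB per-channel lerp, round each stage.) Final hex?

#8D8C6A

#CAC803 is rgb(202, 200, 3).
Per channel, c → c + 0.8(128 − c):
  R: 202 + 0.8×(128−202) = 202 − 59.2 = 142.8 → 143
  G: 200 − 57.6 = 142.4 → 142
  B: 3 + 100 = 103 → 103
After the tone: rgb(143, 142, 103) = #8F8E67.
Per channel, c → c + 0.12(128 − c):
  R: 143 − 1.8 = 141.2 → 141
  G: 142 + 0.12×(128−142) = 142 − 1.68 = 140.32 → 140
  B: 103 + 0.12×(128−103) = 103 + 3 = 106 → 106
rgb(141, 140, 106) = #8D8C6A.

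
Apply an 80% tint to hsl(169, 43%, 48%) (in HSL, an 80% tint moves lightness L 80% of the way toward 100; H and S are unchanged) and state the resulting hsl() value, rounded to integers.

L moves 80% from 48 toward 100: 48 + 41.6 = 89.6 → 90.
H and S are unchanged.

hsl(169, 43%, 90%)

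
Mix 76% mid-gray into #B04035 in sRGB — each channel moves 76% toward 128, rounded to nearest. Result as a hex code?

#B04035 is rgb(176, 64, 53).
A 76% tone moves each channel 76% toward 128:
  R: 176 − 36.48 = 139.52 → 140
  G: 64 + 0.76×(128−64) = 64 + 48.64 = 112.64 → 113
  B: 53 + 0.76×(128−53) = 53 + 57 = 110 → 110
rgb(140, 113, 110) = #8C716E.

#8C716E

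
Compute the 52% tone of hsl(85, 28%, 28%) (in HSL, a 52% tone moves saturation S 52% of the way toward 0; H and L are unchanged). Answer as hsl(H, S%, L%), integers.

S moves 52% from 28 toward 0: 28 − 14.56 = 13.44 → 13.
H and L are unchanged.

hsl(85, 13%, 28%)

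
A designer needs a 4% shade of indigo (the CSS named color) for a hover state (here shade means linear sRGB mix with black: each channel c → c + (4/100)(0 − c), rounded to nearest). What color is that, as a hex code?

CSS indigo is rgb(75, 0, 130).
A 4% shade moves each channel 4% toward 0:
  R: 75 + 0.04×(0−75) = 75 − 3 = 72 → 72
  G: 0 + 0 = 0 → 0
  B: 130 − 5.2 = 124.8 → 125
rgb(72, 0, 125) = #48007d.

#48007d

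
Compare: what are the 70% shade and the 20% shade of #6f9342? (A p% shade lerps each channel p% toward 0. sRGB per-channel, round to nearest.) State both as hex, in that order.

#6f9342 is rgb(111, 147, 66).
70% shade:
  R: 111 + 0.7×(0−111) = 111 − 77.7 = 33.3 → 33
  G: 147 + 0.7×(0−147) = 147 − 102.9 = 44.1 → 44
  B: 66 + 0.7×(0−66) = 66 − 46.2 = 19.8 → 20
  → #212c14
20% shade:
  R: 111 + 0.2×(0−111) = 111 − 22.2 = 88.8 → 89
  G: 147 − 29.4 = 117.6 → 118
  B: 66 + 0.2×(0−66) = 66 − 13.2 = 52.8 → 53
  → #597635

#212c14, #597635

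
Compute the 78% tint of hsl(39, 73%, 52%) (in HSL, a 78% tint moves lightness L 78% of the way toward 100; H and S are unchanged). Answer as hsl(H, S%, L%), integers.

L moves 78% from 52 toward 100: 52 + 37.44 = 89.44 → 89.
H and S are unchanged.

hsl(39, 73%, 89%)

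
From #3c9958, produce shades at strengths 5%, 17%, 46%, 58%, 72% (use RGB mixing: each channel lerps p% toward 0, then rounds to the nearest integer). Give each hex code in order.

#3c9958 is rgb(60, 153, 88).
5%: (60 − 3 = 57→57, 153 − 7.65 = 145.35→145, 88 − 4.4 = 83.6→84) → #399154
17%: (60 − 10.2 = 49.8→50, 153 − 26.01 = 126.99→127, 88 − 14.96 = 73.04→73) → #327f49
46%: (60 − 27.6 = 32.4→32, 153 − 70.38 = 82.62→83, 88 − 40.48 = 47.52→48) → #205330
58%: (60 − 34.8 = 25.2→25, 153 − 88.74 = 64.26→64, 88 − 51.04 = 36.96→37) → #194025
72%: (60 − 43.2 = 16.8→17, 153 − 110.16 = 42.84→43, 88 − 63.36 = 24.64→25) → #112b19

#399154, #327f49, #205330, #194025, #112b19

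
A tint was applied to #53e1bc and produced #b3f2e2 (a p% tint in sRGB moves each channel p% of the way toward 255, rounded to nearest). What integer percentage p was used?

56%

#53e1bc is rgb(83, 225, 188); #b3f2e2 is rgb(179, 242, 226).
On the R channel (widest range): 179 ≈ 83 + (p/100)(255 − 83), so p ≈ 100×(179 − 83)/(255 − 83) = 9600/172 = 55.81.
p = 56 reproduces all three channels after rounding.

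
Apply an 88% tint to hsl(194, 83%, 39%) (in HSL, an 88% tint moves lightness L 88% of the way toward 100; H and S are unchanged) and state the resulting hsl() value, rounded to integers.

hsl(194, 83%, 93%)

L moves 88% from 39 toward 100: 39 + 53.68 = 92.68 → 93.
H and S are unchanged.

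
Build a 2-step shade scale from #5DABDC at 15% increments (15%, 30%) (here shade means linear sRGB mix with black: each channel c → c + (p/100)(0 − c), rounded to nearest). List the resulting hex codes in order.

#4F91BB, #41789A

#5DABDC is rgb(93, 171, 220).
15%: (93 − 13.95 = 79.05→79, 171 − 25.65 = 145.35→145, 220 − 33 = 187→187) → #4F91BB
30%: (93 − 27.9 = 65.1→65, 171 − 51.3 = 119.7→120, 220 − 66 = 154→154) → #41789A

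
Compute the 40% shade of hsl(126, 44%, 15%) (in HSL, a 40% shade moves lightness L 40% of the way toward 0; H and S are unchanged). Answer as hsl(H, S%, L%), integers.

L moves 40% from 15 toward 0: 15 − 6 = 9 → 9.
H and S are unchanged.

hsl(126, 44%, 9%)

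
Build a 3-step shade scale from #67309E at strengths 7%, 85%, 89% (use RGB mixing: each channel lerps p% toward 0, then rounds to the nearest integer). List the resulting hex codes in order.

#67309E is rgb(103, 48, 158).
7%: (103 − 7.21 = 95.79→96, 48 − 3.36 = 44.64→45, 158 − 11.06 = 146.94→147) → #602D93
85%: (103 − 87.55 = 15.45→15, 48 − 40.8 = 7.2→7, 158 − 134.3 = 23.7→24) → #0F0718
89%: (103 − 91.67 = 11.33→11, 48 − 42.72 = 5.28→5, 158 − 140.62 = 17.38→17) → #0B0511

#602D93, #0F0718, #0B0511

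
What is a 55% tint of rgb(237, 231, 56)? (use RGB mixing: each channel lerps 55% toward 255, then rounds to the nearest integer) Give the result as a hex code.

Per channel, c → c + 0.55(255 − c):
  R: 237 + 0.55×(255−237) = 237 + 9.9 = 246.9 → 247
  G: 231 + 0.55×(255−231) = 231 + 13.2 = 244.2 → 244
  B: 56 + 0.55×(255−56) = 56 + 109.45 = 165.45 → 165
rgb(247, 244, 165) = #F7F4A5.

#F7F4A5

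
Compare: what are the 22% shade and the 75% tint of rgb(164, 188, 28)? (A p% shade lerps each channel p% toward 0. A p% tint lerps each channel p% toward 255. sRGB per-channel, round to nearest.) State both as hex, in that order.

22% shade:
  R: 164 + 0.22×(0−164) = 164 − 36.08 = 127.92 → 128
  G: 188 − 41.36 = 146.64 → 147
  B: 28 − 6.16 = 21.84 → 22
  → #809316
75% tint:
  R: 164 + 68.25 = 232.25 → 232
  G: 188 + 0.75×(255−188) = 188 + 50.25 = 238.25 → 238
  B: 28 + 0.75×(255−28) = 28 + 170.25 = 198.25 → 198
  → #e8eec6

#809316, #e8eec6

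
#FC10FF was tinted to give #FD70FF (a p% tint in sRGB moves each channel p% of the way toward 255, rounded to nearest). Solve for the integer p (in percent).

40%

#FC10FF is rgb(252, 16, 255); #FD70FF is rgb(253, 112, 255).
On the G channel (widest range): 112 ≈ 16 + (p/100)(255 − 16), so p ≈ 100×(112 − 16)/(255 − 16) = 9600/239 = 40.17.
p = 40 reproduces all three channels after rounding.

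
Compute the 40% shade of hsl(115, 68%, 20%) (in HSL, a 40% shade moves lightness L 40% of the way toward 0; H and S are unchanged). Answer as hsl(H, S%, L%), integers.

hsl(115, 68%, 12%)

L moves 40% from 20 toward 0: 20 − 8 = 12 → 12.
H and S are unchanged.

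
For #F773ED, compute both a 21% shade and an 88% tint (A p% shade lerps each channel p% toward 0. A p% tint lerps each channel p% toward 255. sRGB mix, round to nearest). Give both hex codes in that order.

#C35BBB, #FEEEFD

#F773ED is rgb(247, 115, 237).
21% shade:
  R: 247 − 51.87 = 195.13 → 195
  G: 115 + 0.21×(0−115) = 115 − 24.15 = 90.85 → 91
  B: 237 + 0.21×(0−237) = 237 − 49.77 = 187.23 → 187
  → #C35BBB
88% tint:
  R: 247 + 0.88×(255−247) = 247 + 7.04 = 254.04 → 254
  G: 115 + 0.88×(255−115) = 115 + 123.2 = 238.2 → 238
  B: 237 + 0.88×(255−237) = 237 + 15.84 = 252.84 → 253
  → #FEEEFD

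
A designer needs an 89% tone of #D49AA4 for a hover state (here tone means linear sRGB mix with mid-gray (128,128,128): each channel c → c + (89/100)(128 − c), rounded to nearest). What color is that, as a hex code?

#D49AA4 is rgb(212, 154, 164).
Per channel, c → c + 0.89(128 − c):
  R: 212 − 74.76 = 137.24 → 137
  G: 154 − 23.14 = 130.86 → 131
  B: 164 − 32.04 = 131.96 → 132
rgb(137, 131, 132) = #898384.

#898384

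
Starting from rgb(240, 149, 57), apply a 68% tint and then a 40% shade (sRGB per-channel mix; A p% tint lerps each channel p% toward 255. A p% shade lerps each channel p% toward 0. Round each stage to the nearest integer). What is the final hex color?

Lerp each channel 68% toward 255:
  R: 240 + 10.2 = 250.2 → 250
  G: 149 + 0.68×(255−149) = 149 + 72.08 = 221.08 → 221
  B: 57 + 134.64 = 191.64 → 192
After the tint: rgb(250, 221, 192) = #FADDC0.
Lerp each channel 40% toward 0:
  R: 250 + 0.4×(0−250) = 250 − 100 = 150 → 150
  G: 221 + 0.4×(0−221) = 221 − 88.4 = 132.6 → 133
  B: 192 − 76.8 = 115.2 → 115
rgb(150, 133, 115) = #968573.

#968573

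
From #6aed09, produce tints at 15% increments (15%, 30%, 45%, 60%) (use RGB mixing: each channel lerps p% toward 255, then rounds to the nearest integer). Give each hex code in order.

#80f02e, #97f253, #adf578, #c3f89d

#6aed09 is rgb(106, 237, 9).
15%: (106 + 22.35 = 128.35→128, 237 + 2.7 = 239.7→240, 9 + 36.9 = 45.9→46) → #80f02e
30%: (106 + 44.7 = 150.7→151, 237 + 5.4 = 242.4→242, 9 + 73.8 = 82.8→83) → #97f253
45%: (106 + 67.05 = 173.05→173, 237 + 8.1 = 245.1→245, 9 + 110.7 = 119.7→120) → #adf578
60%: (106 + 89.4 = 195.4→195, 237 + 10.8 = 247.8→248, 9 + 147.6 = 156.6→157) → #c3f89d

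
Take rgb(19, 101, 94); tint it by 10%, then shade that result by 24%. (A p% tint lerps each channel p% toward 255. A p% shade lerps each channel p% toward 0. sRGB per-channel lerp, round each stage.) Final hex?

Lerp each channel 10% toward 255:
  R: 19 + 0.1×(255−19) = 19 + 23.6 = 42.6 → 43
  G: 101 + 0.1×(255−101) = 101 + 15.4 = 116.4 → 116
  B: 94 + 0.1×(255−94) = 94 + 16.1 = 110.1 → 110
After the tint: rgb(43, 116, 110) = #2B746E.
Lerp each channel 24% toward 0:
  R: 43 + 0.24×(0−43) = 43 − 10.32 = 32.68 → 33
  G: 116 + 0.24×(0−116) = 116 − 27.84 = 88.16 → 88
  B: 110 − 26.4 = 83.6 → 84
rgb(33, 88, 84) = #215854.

#215854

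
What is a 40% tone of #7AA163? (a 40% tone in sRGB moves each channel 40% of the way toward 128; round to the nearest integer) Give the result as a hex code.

#7AA163 is rgb(122, 161, 99).
Per channel, c → c + 0.4(128 − c):
  R: 122 + 2.4 = 124.4 → 124
  G: 161 + 0.4×(128−161) = 161 − 13.2 = 147.8 → 148
  B: 99 + 0.4×(128−99) = 99 + 11.6 = 110.6 → 111
rgb(124, 148, 111) = #7C946F.

#7C946F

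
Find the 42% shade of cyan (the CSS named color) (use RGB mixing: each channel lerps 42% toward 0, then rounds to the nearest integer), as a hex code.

#009494

CSS cyan is rgb(0, 255, 255).
Lerp each channel 42% toward 0:
  R: 0 + 0.42×(0−0) = 0 + 0 = 0 → 0
  G: 255 + 0.42×(0−255) = 255 − 107.1 = 147.9 → 148
  B: 255 − 107.1 = 147.9 → 148
rgb(0, 148, 148) = #009494.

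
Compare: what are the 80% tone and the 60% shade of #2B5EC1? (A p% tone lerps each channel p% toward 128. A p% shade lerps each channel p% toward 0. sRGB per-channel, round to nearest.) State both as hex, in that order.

#2B5EC1 is rgb(43, 94, 193).
80% tone:
  R: 43 + 0.8×(128−43) = 43 + 68 = 111 → 111
  G: 94 + 27.2 = 121.2 → 121
  B: 193 + 0.8×(128−193) = 193 − 52 = 141 → 141
  → #6F798D
60% shade:
  R: 43 − 25.8 = 17.2 → 17
  G: 94 + 0.6×(0−94) = 94 − 56.4 = 37.6 → 38
  B: 193 + 0.6×(0−193) = 193 − 115.8 = 77.2 → 77
  → #11264D

#6F798D, #11264D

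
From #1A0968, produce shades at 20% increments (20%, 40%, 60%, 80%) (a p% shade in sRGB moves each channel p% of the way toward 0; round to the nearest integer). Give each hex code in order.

#150753, #10053E, #0A042A, #050215

#1A0968 is rgb(26, 9, 104).
20%: (26 − 5.2 = 20.8→21, 9 − 1.8 = 7.2→7, 104 − 20.8 = 83.2→83) → #150753
40%: (26 − 10.4 = 15.6→16, 9 − 3.6 = 5.4→5, 104 − 41.6 = 62.4→62) → #10053E
60%: (26 − 15.6 = 10.4→10, 9 − 5.4 = 3.6→4, 104 − 62.4 = 41.6→42) → #0A042A
80%: (26 − 20.8 = 5.2→5, 9 − 7.2 = 1.8→2, 104 − 83.2 = 20.8→21) → #050215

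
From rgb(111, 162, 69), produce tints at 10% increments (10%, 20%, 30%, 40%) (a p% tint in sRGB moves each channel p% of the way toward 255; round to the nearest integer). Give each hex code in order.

#7DAB58, #8CB56A, #9ABE7D, #A9C78F

10%: (111 + 14.4 = 125.4→125, 162 + 9.3 = 171.3→171, 69 + 18.6 = 87.6→88) → #7DAB58
20%: (111 + 28.8 = 139.8→140, 162 + 18.6 = 180.6→181, 69 + 37.2 = 106.2→106) → #8CB56A
30%: (111 + 43.2 = 154.2→154, 162 + 27.9 = 189.9→190, 69 + 55.8 = 124.8→125) → #9ABE7D
40%: (111 + 57.6 = 168.6→169, 162 + 37.2 = 199.2→199, 69 + 74.4 = 143.4→143) → #A9C78F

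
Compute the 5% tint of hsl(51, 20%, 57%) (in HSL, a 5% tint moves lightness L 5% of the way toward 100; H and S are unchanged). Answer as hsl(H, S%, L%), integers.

L moves 5% from 57 toward 100: 57 + 2.15 = 59.15 → 59.
H and S are unchanged.

hsl(51, 20%, 59%)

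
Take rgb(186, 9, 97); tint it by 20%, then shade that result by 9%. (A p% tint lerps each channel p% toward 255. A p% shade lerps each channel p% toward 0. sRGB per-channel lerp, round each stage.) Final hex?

#B63575

Per channel, c → c + 0.2(255 − c):
  R: 186 + 0.2×(255−186) = 186 + 13.8 = 199.8 → 200
  G: 9 + 49.2 = 58.2 → 58
  B: 97 + 0.2×(255−97) = 97 + 31.6 = 128.6 → 129
After the tint: rgb(200, 58, 129) = #C83A81.
Per channel, c → c + 0.09(0 − c):
  R: 200 + 0.09×(0−200) = 200 − 18 = 182 → 182
  G: 58 + 0.09×(0−58) = 58 − 5.22 = 52.78 → 53
  B: 129 − 11.61 = 117.39 → 117
rgb(182, 53, 117) = #B63575.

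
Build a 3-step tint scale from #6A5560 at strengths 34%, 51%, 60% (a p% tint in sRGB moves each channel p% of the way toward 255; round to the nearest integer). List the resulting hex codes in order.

#6A5560 is rgb(106, 85, 96).
34%: (106 + 50.66 = 156.66→157, 85 + 57.8 = 142.8→143, 96 + 54.06 = 150.06→150) → #9D8F96
51%: (106 + 75.99 = 181.99→182, 85 + 86.7 = 171.7→172, 96 + 81.09 = 177.09→177) → #B6ACB1
60%: (106 + 89.4 = 195.4→195, 85 + 102 = 187→187, 96 + 95.4 = 191.4→191) → #C3BBBF

#9D8F96, #B6ACB1, #C3BBBF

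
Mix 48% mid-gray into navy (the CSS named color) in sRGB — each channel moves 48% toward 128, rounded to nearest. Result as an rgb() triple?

CSS navy is rgb(0, 0, 128).
Per channel, c → c + 0.48(128 − c):
  R: 0 + 61.44 = 61.44 → 61
  G: 0 + 0.48×(128−0) = 0 + 61.44 = 61.44 → 61
  B: 128 + 0 = 128 → 128

rgb(61, 61, 128)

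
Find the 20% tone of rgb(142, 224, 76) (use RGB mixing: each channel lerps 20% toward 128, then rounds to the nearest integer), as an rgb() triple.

rgb(139, 205, 86)

A 20% tone moves each channel 20% toward 128:
  R: 142 − 2.8 = 139.2 → 139
  G: 224 + 0.2×(128−224) = 224 − 19.2 = 204.8 → 205
  B: 76 + 0.2×(128−76) = 76 + 10.4 = 86.4 → 86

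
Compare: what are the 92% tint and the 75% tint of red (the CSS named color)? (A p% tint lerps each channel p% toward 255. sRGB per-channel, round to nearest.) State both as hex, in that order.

#FFEBEB, #FFBFBF

CSS red is rgb(255, 0, 0).
92% tint:
  R: 255 + 0.92×(255−255) = 255 + 0 = 255 → 255
  G: 0 + 0.92×(255−0) = 0 + 234.6 = 234.6 → 235
  B: 0 + 0.92×(255−0) = 0 + 234.6 = 234.6 → 235
  → #FFEBEB
75% tint:
  R: 255 + 0.75×(255−255) = 255 + 0 = 255 → 255
  G: 0 + 0.75×(255−0) = 0 + 191.25 = 191.25 → 191
  B: 0 + 0.75×(255−0) = 0 + 191.25 = 191.25 → 191
  → #FFBFBF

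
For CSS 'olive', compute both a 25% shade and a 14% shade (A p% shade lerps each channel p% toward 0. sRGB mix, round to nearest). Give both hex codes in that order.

#606000, #6E6E00

CSS olive is rgb(128, 128, 0).
25% shade:
  R: 128 − 32 = 96 → 96
  G: 128 + 0.25×(0−128) = 128 − 32 = 96 → 96
  B: 0 + 0.25×(0−0) = 0 + 0 = 0 → 0
  → #606000
14% shade:
  R: 128 + 0.14×(0−128) = 128 − 17.92 = 110.08 → 110
  G: 128 − 17.92 = 110.08 → 110
  B: 0 + 0.14×(0−0) = 0 + 0 = 0 → 0
  → #6E6E00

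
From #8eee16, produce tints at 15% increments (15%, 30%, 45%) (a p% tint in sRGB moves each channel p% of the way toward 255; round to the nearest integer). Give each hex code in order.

#8eee16 is rgb(142, 238, 22).
15%: (142 + 16.95 = 158.95→159, 238 + 2.55 = 240.55→241, 22 + 34.95 = 56.95→57) → #9ff139
30%: (142 + 33.9 = 175.9→176, 238 + 5.1 = 243.1→243, 22 + 69.9 = 91.9→92) → #b0f35c
45%: (142 + 50.85 = 192.85→193, 238 + 7.65 = 245.65→246, 22 + 104.85 = 126.85→127) → #c1f67f

#9ff139, #b0f35c, #c1f67f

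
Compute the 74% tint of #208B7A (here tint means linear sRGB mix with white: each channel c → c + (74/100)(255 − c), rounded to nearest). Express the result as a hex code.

#208B7A is rgb(32, 139, 122).
A 74% tint moves each channel 74% toward 255:
  R: 32 + 0.74×(255−32) = 32 + 165.02 = 197.02 → 197
  G: 139 + 0.74×(255−139) = 139 + 85.84 = 224.84 → 225
  B: 122 + 0.74×(255−122) = 122 + 98.42 = 220.42 → 220
rgb(197, 225, 220) = #C5E1DC.

#C5E1DC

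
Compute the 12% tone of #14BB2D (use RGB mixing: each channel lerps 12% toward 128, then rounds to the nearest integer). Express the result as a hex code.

#21B437

#14BB2D is rgb(20, 187, 45).
Per channel, c → c + 0.12(128 − c):
  R: 20 + 0.12×(128−20) = 20 + 12.96 = 32.96 → 33
  G: 187 + 0.12×(128−187) = 187 − 7.08 = 179.92 → 180
  B: 45 + 0.12×(128−45) = 45 + 9.96 = 54.96 → 55
rgb(33, 180, 55) = #21B437.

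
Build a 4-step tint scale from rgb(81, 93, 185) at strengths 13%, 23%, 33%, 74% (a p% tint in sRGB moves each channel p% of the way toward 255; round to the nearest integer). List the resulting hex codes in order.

#6872c2, #7982c9, #8a92d0, #d2d5ed

13%: (81 + 22.62 = 103.62→104, 93 + 21.06 = 114.06→114, 185 + 9.1 = 194.1→194) → #6872c2
23%: (81 + 40.02 = 121.02→121, 93 + 37.26 = 130.26→130, 185 + 16.1 = 201.1→201) → #7982c9
33%: (81 + 57.42 = 138.42→138, 93 + 53.46 = 146.46→146, 185 + 23.1 = 208.1→208) → #8a92d0
74%: (81 + 128.76 = 209.76→210, 93 + 119.88 = 212.88→213, 185 + 51.8 = 236.8→237) → #d2d5ed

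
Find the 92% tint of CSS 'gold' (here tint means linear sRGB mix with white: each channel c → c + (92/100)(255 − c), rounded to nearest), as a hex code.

#FFFCEB

CSS gold is rgb(255, 215, 0).
Per channel, c → c + 0.92(255 − c):
  R: 255 + 0.92×(255−255) = 255 + 0 = 255 → 255
  G: 215 + 36.8 = 251.8 → 252
  B: 0 + 0.92×(255−0) = 0 + 234.6 = 234.6 → 235
rgb(255, 252, 235) = #FFFCEB.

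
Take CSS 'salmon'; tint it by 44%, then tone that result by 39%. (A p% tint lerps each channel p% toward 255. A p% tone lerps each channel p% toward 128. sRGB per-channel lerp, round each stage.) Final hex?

CSS salmon is rgb(250, 128, 114).
A 44% tint moves each channel 44% toward 255:
  R: 250 + 0.44×(255−250) = 250 + 2.2 = 252.2 → 252
  G: 128 + 0.44×(255−128) = 128 + 55.88 = 183.88 → 184
  B: 114 + 0.44×(255−114) = 114 + 62.04 = 176.04 → 176
After the tint: rgb(252, 184, 176) = #fcb8b0.
Lerp each channel 39% toward 128:
  R: 252 − 48.36 = 203.64 → 204
  G: 184 + 0.39×(128−184) = 184 − 21.84 = 162.16 → 162
  B: 176 − 18.72 = 157.28 → 157
rgb(204, 162, 157) = #cca29d.

#cca29d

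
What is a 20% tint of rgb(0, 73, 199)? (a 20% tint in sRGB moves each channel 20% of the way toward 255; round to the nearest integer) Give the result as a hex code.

#336DD2

Per channel, c → c + 0.2(255 − c):
  R: 0 + 51 = 51 → 51
  G: 73 + 0.2×(255−73) = 73 + 36.4 = 109.4 → 109
  B: 199 + 0.2×(255−199) = 199 + 11.2 = 210.2 → 210
rgb(51, 109, 210) = #336DD2.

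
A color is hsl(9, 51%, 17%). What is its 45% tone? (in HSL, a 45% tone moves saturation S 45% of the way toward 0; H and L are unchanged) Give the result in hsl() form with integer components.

S moves 45% from 51 toward 0: 51 − 22.95 = 28.05 → 28.
H and L are unchanged.

hsl(9, 28%, 17%)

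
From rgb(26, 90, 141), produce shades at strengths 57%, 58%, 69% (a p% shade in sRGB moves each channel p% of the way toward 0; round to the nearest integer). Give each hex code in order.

#0B273D, #0B263B, #081C2C

57%: (26 − 14.82 = 11.18→11, 90 − 51.3 = 38.7→39, 141 − 80.37 = 60.63→61) → #0B273D
58%: (26 − 15.08 = 10.92→11, 90 − 52.2 = 37.8→38, 141 − 81.78 = 59.22→59) → #0B263B
69%: (26 − 17.94 = 8.06→8, 90 − 62.1 = 27.9→28, 141 − 97.29 = 43.71→44) → #081C2C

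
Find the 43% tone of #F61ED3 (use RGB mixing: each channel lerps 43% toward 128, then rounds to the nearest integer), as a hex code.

#C348AF

#F61ED3 is rgb(246, 30, 211).
Per channel, c → c + 0.43(128 − c):
  R: 246 − 50.74 = 195.26 → 195
  G: 30 + 42.14 = 72.14 → 72
  B: 211 + 0.43×(128−211) = 211 − 35.69 = 175.31 → 175
rgb(195, 72, 175) = #C348AF.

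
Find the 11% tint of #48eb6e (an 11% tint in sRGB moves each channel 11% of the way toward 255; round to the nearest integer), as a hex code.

#48eb6e is rgb(72, 235, 110).
An 11% tint moves each channel 11% toward 255:
  R: 72 + 0.11×(255−72) = 72 + 20.13 = 92.13 → 92
  G: 235 + 2.2 = 237.2 → 237
  B: 110 + 0.11×(255−110) = 110 + 15.95 = 125.95 → 126
rgb(92, 237, 126) = #5ced7e.

#5ced7e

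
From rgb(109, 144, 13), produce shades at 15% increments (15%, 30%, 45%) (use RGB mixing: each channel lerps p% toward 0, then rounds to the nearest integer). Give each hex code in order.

15%: (109 − 16.35 = 92.65→93, 144 − 21.6 = 122.4→122, 13 − 1.95 = 11.05→11) → #5D7A0B
30%: (109 − 32.7 = 76.3→76, 144 − 43.2 = 100.8→101, 13 − 3.9 = 9.1→9) → #4C6509
45%: (109 − 49.05 = 59.95→60, 144 − 64.8 = 79.2→79, 13 − 5.85 = 7.15→7) → #3C4F07

#5D7A0B, #4C6509, #3C4F07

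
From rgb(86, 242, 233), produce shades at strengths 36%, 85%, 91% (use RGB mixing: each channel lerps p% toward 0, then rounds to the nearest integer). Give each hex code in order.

#379B95, #0D2423, #081615

36%: (86 − 30.96 = 55.04→55, 242 − 87.12 = 154.88→155, 233 − 83.88 = 149.12→149) → #379B95
85%: (86 − 73.1 = 12.9→13, 242 − 205.7 = 36.3→36, 233 − 198.05 = 34.95→35) → #0D2423
91%: (86 − 78.26 = 7.74→8, 242 − 220.22 = 21.78→22, 233 − 212.03 = 20.97→21) → #081615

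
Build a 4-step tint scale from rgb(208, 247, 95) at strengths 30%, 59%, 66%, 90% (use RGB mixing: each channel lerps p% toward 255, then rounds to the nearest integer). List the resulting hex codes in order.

30%: (208 + 14.1 = 222.1→222, 247 + 2.4 = 249.4→249, 95 + 48 = 143→143) → #DEF98F
59%: (208 + 27.73 = 235.73→236, 247 + 4.72 = 251.72→252, 95 + 94.4 = 189.4→189) → #ECFCBD
66%: (208 + 31.02 = 239.02→239, 247 + 5.28 = 252.28→252, 95 + 105.6 = 200.6→201) → #EFFCC9
90%: (208 + 42.3 = 250.3→250, 247 + 7.2 = 254.2→254, 95 + 144 = 239→239) → #FAFEEF

#DEF98F, #ECFCBD, #EFFCC9, #FAFEEF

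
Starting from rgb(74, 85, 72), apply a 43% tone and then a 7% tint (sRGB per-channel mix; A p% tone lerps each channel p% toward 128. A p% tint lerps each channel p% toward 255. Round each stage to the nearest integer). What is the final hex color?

A 43% tone moves each channel 43% toward 128:
  R: 74 + 23.22 = 97.22 → 97
  G: 85 + 0.43×(128−85) = 85 + 18.49 = 103.49 → 103
  B: 72 + 0.43×(128−72) = 72 + 24.08 = 96.08 → 96
After the tone: rgb(97, 103, 96) = #616760.
A 7% tint moves each channel 7% toward 255:
  R: 97 + 0.07×(255−97) = 97 + 11.06 = 108.06 → 108
  G: 103 + 0.07×(255−103) = 103 + 10.64 = 113.64 → 114
  B: 96 + 11.13 = 107.13 → 107
rgb(108, 114, 107) = #6c726b.

#6c726b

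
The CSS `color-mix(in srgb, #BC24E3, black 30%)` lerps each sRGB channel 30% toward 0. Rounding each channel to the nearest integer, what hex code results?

#BC24E3 is rgb(188, 36, 227).
Per channel, c → c + 0.3(0 − c):
  R: 188 + 0.3×(0−188) = 188 − 56.4 = 131.6 → 132
  G: 36 − 10.8 = 25.2 → 25
  B: 227 + 0.3×(0−227) = 227 − 68.1 = 158.9 → 159
rgb(132, 25, 159) = #84199F.

#84199F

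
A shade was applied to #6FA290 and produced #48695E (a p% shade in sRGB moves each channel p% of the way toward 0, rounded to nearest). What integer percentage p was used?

35%

#6FA290 is rgb(111, 162, 144); #48695E is rgb(72, 105, 94).
On the G channel (widest range): 105 ≈ 162 + (p/100)(0 − 162), so p ≈ 100×(105 − 162)/(0 − 162) = -5700/-162 = 35.19.
p = 35 reproduces all three channels after rounding.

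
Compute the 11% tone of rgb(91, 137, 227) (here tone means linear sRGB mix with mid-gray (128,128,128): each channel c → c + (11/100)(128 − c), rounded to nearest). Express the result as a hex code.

#5f88d8

An 11% tone moves each channel 11% toward 128:
  R: 91 + 0.11×(128−91) = 91 + 4.07 = 95.07 → 95
  G: 137 − 0.99 = 136.01 → 136
  B: 227 − 10.89 = 216.11 → 216
rgb(95, 136, 216) = #5f88d8.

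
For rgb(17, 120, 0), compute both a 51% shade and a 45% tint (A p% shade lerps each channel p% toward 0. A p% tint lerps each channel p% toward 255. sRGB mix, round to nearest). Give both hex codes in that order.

#083b00, #7cb573

51% shade:
  R: 17 + 0.51×(0−17) = 17 − 8.67 = 8.33 → 8
  G: 120 − 61.2 = 58.8 → 59
  B: 0 + 0 = 0 → 0
  → #083b00
45% tint:
  R: 17 + 0.45×(255−17) = 17 + 107.1 = 124.1 → 124
  G: 120 + 60.75 = 180.75 → 181
  B: 0 + 114.75 = 114.75 → 115
  → #7cb573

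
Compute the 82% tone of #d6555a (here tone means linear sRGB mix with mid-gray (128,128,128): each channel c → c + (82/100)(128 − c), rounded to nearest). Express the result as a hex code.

#8f7879

#d6555a is rgb(214, 85, 90).
An 82% tone moves each channel 82% toward 128:
  R: 214 − 70.52 = 143.48 → 143
  G: 85 + 35.26 = 120.26 → 120
  B: 90 + 0.82×(128−90) = 90 + 31.16 = 121.16 → 121
rgb(143, 120, 121) = #8f7879.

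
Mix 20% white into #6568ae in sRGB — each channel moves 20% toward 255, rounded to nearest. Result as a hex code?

#6568ae is rgb(101, 104, 174).
A 20% tint moves each channel 20% toward 255:
  R: 101 + 0.2×(255−101) = 101 + 30.8 = 131.8 → 132
  G: 104 + 0.2×(255−104) = 104 + 30.2 = 134.2 → 134
  B: 174 + 0.2×(255−174) = 174 + 16.2 = 190.2 → 190
rgb(132, 134, 190) = #8486be.

#8486be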